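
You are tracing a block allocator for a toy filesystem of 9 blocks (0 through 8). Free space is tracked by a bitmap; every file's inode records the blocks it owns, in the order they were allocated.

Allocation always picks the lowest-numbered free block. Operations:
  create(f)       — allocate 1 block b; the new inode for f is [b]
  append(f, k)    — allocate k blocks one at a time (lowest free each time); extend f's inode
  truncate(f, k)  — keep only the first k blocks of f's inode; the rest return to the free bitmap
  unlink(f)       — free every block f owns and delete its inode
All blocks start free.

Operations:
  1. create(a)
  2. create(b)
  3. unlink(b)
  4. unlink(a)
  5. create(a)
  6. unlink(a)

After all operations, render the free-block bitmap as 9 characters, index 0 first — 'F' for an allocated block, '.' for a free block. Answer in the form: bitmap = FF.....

  1. create(a)  ⇒  F........  {a→[0]}
  2. create(b)  ⇒  FF.......  {a→[0]; b→[1]}
  3. unlink(b)  ⇒  F........  {a→[0]}
  4. unlink(a)  ⇒  .........  {}
  5. create(a)  ⇒  F........  {a→[0]}
  6. unlink(a)  ⇒  .........  {}

bitmap = .........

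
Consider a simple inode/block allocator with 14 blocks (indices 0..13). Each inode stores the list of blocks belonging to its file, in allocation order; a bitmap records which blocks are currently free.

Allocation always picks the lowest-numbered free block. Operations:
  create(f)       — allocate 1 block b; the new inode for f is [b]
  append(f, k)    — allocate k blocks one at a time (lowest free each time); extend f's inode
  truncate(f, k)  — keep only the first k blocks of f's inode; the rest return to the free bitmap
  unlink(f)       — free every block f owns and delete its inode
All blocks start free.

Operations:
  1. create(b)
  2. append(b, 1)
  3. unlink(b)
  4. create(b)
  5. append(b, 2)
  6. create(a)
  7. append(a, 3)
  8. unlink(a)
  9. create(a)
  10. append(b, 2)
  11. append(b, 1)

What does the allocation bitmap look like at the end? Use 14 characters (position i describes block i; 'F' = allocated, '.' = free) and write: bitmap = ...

bitmap = FFFFFFF.......

create(b): bitmap=F............. | b=[0]
append(b, 1): bitmap=FF............ | b=[0, 1]
unlink(b): bitmap=.............. | 
create(b): bitmap=F............. | b=[0]
append(b, 2): bitmap=FFF........... | b=[0, 1, 2]
create(a): bitmap=FFFF.......... | a=[3] b=[0, 1, 2]
append(a, 3): bitmap=FFFFFFF....... | a=[3, 4, 5, 6] b=[0, 1, 2]
unlink(a): bitmap=FFF........... | b=[0, 1, 2]
create(a): bitmap=FFFF.......... | a=[3] b=[0, 1, 2]
append(b, 2): bitmap=FFFFFF........ | a=[3] b=[0, 1, 2, 4, 5]
append(b, 1): bitmap=FFFFFFF....... | a=[3] b=[0, 1, 2, 4, 5, 6]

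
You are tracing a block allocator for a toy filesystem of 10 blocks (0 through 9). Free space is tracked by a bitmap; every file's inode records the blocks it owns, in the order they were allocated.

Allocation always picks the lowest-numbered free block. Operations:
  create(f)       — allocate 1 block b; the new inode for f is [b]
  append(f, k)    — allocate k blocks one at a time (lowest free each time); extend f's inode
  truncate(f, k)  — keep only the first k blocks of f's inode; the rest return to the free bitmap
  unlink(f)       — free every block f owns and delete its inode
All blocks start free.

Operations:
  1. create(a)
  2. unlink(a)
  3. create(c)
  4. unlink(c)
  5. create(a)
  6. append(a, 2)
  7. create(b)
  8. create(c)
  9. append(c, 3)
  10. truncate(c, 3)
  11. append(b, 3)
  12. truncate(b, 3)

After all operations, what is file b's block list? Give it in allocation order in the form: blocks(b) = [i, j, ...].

after create(a) → a:[0]  free=[F.........]
after unlink(a) →   free=[..........]
after create(c) → c:[0]  free=[F.........]
after unlink(c) →   free=[..........]
after create(a) → a:[0]  free=[F.........]
after append(a, 2) → a:[0, 1, 2]  free=[FFF.......]
after create(b) → a:[0, 1, 2], b:[3]  free=[FFFF......]
after create(c) → a:[0, 1, 2], b:[3], c:[4]  free=[FFFFF.....]
after append(c, 3) → a:[0, 1, 2], b:[3], c:[4, 5, 6, 7]  free=[FFFFFFFF..]
after truncate(c, 3) → a:[0, 1, 2], b:[3], c:[4, 5, 6]  free=[FFFFFFF...]
after append(b, 3) → a:[0, 1, 2], b:[3, 7, 8, 9], c:[4, 5, 6]  free=[FFFFFFFFFF]
after truncate(b, 3) → a:[0, 1, 2], b:[3, 7, 8], c:[4, 5, 6]  free=[FFFFFFFFF.]

blocks(b) = [3, 7, 8]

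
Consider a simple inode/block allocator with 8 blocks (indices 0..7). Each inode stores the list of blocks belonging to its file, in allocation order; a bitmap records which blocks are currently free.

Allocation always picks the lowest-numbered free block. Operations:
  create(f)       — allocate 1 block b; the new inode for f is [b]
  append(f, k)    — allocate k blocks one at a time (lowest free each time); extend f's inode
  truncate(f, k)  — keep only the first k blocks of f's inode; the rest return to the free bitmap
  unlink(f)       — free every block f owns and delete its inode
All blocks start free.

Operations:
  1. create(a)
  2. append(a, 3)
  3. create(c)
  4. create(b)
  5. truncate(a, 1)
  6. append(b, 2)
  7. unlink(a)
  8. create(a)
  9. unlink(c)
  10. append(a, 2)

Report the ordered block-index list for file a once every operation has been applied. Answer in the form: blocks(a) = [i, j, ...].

blocks(a) = [0, 3, 4]

after create(a) → a:[0]  free=[F.......]
after append(a, 3) → a:[0, 1, 2, 3]  free=[FFFF....]
after create(c) → a:[0, 1, 2, 3], c:[4]  free=[FFFFF...]
after create(b) → a:[0, 1, 2, 3], b:[5], c:[4]  free=[FFFFFF..]
after truncate(a, 1) → a:[0], b:[5], c:[4]  free=[F...FF..]
after append(b, 2) → a:[0], b:[5, 1, 2], c:[4]  free=[FFF.FF..]
after unlink(a) → b:[5, 1, 2], c:[4]  free=[.FF.FF..]
after create(a) → a:[0], b:[5, 1, 2], c:[4]  free=[FFF.FF..]
after unlink(c) → a:[0], b:[5, 1, 2]  free=[FFF..F..]
after append(a, 2) → a:[0, 3, 4], b:[5, 1, 2]  free=[FFFFFF..]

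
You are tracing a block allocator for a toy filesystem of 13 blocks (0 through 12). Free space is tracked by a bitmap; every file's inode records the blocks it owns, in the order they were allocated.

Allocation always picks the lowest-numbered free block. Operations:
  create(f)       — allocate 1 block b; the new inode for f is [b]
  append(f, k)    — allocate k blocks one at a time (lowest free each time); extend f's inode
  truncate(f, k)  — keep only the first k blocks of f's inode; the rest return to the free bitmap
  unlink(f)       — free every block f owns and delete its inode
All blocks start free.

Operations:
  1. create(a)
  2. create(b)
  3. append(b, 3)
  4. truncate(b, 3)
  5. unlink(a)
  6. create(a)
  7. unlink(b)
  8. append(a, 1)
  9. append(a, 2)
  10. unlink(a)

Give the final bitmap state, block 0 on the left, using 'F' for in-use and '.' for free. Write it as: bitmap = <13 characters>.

bitmap = .............

[1] create(a) — a=0 (map F............)
[2] create(b) — a=0 b=1 (map FF...........)
[3] append(b, 3) — a=0 b=1,2,3,4 (map FFFFF........)
[4] truncate(b, 3) — a=0 b=1,2,3 (map FFFF.........)
[5] unlink(a) — b=1,2,3 (map .FFF.........)
[6] create(a) — a=0 b=1,2,3 (map FFFF.........)
[7] unlink(b) — a=0 (map F............)
[8] append(a, 1) — a=0,1 (map FF...........)
[9] append(a, 2) — a=0,1,2,3 (map FFFF.........)
[10] unlink(a) —  (map .............)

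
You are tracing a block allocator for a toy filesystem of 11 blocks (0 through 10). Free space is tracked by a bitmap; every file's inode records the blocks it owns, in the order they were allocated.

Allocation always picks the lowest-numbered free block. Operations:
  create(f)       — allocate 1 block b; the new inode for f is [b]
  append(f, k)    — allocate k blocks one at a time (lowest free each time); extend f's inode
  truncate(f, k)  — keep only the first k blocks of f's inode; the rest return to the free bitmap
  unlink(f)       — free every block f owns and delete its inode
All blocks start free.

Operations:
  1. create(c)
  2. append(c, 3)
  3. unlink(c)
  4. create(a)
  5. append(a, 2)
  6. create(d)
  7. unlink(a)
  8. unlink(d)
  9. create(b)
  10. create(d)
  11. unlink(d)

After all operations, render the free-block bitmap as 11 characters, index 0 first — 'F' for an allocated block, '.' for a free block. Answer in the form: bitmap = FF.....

  1. create(c)  ⇒  F..........  {c→[0]}
  2. append(c, 3)  ⇒  FFFF.......  {c→[0, 1, 2, 3]}
  3. unlink(c)  ⇒  ...........  {}
  4. create(a)  ⇒  F..........  {a→[0]}
  5. append(a, 2)  ⇒  FFF........  {a→[0, 1, 2]}
  6. create(d)  ⇒  FFFF.......  {a→[0, 1, 2]; d→[3]}
  7. unlink(a)  ⇒  ...F.......  {d→[3]}
  8. unlink(d)  ⇒  ...........  {}
  9. create(b)  ⇒  F..........  {b→[0]}
  10. create(d)  ⇒  FF.........  {b→[0]; d→[1]}
  11. unlink(d)  ⇒  F..........  {b→[0]}

bitmap = F..........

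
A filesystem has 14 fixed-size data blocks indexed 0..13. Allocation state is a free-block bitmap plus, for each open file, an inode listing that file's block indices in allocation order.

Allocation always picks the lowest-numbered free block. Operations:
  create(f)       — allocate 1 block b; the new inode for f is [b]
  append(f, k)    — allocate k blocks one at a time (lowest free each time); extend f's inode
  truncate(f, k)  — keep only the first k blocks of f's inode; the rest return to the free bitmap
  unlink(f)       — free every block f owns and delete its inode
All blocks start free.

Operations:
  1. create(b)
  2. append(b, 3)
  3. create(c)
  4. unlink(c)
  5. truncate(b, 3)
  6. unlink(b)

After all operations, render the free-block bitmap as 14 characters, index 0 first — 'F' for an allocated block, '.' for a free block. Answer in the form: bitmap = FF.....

bitmap = ..............

[1] create(b) — b=0 (map F.............)
[2] append(b, 3) — b=0,1,2,3 (map FFFF..........)
[3] create(c) — b=0,1,2,3 c=4 (map FFFFF.........)
[4] unlink(c) — b=0,1,2,3 (map FFFF..........)
[5] truncate(b, 3) — b=0,1,2 (map FFF...........)
[6] unlink(b) —  (map ..............)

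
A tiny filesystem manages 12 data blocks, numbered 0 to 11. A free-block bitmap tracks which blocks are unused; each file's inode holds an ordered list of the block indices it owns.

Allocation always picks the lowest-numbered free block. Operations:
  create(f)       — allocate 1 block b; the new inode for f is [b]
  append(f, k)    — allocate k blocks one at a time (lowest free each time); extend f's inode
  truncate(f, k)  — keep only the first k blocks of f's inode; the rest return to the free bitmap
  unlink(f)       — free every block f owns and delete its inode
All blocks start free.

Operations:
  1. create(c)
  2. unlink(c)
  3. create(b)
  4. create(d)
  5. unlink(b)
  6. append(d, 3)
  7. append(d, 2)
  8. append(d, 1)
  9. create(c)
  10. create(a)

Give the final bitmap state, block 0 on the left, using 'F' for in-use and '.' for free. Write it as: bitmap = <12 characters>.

bitmap = FFFFFFFFF...

create(c): bitmap=F........... | c=[0]
unlink(c): bitmap=............ | 
create(b): bitmap=F........... | b=[0]
create(d): bitmap=FF.......... | b=[0] d=[1]
unlink(b): bitmap=.F.......... | d=[1]
append(d, 3): bitmap=FFFF........ | d=[1, 0, 2, 3]
append(d, 2): bitmap=FFFFFF...... | d=[1, 0, 2, 3, 4, 5]
append(d, 1): bitmap=FFFFFFF..... | d=[1, 0, 2, 3, 4, 5, 6]
create(c): bitmap=FFFFFFFF.... | c=[7] d=[1, 0, 2, 3, 4, 5, 6]
create(a): bitmap=FFFFFFFFF... | a=[8] c=[7] d=[1, 0, 2, 3, 4, 5, 6]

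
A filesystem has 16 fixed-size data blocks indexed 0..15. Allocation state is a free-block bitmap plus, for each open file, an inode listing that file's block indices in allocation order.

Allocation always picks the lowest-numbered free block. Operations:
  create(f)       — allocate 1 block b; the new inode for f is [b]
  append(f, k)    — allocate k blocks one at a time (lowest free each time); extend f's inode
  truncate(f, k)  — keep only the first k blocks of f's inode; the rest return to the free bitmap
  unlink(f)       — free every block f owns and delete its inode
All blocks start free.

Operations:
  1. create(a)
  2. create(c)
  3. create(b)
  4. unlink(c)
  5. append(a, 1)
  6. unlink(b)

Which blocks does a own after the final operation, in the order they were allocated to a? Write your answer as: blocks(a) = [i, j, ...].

blocks(a) = [0, 1]

after create(a) → a:[0]  free=[F...............]
after create(c) → a:[0], c:[1]  free=[FF..............]
after create(b) → a:[0], b:[2], c:[1]  free=[FFF.............]
after unlink(c) → a:[0], b:[2]  free=[F.F.............]
after append(a, 1) → a:[0, 1], b:[2]  free=[FFF.............]
after unlink(b) → a:[0, 1]  free=[FF..............]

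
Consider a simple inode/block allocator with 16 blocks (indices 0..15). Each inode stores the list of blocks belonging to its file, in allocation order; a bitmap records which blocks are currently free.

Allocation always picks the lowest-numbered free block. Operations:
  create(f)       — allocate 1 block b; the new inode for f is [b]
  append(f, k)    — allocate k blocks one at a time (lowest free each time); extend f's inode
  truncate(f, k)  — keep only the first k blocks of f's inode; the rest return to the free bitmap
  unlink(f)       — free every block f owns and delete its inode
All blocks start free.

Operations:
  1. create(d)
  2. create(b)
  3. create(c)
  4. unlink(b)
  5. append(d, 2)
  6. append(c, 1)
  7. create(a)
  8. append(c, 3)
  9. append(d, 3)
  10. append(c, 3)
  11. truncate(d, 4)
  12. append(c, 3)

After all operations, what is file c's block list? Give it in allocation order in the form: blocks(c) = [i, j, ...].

blocks(c) = [2, 4, 6, 7, 8, 12, 13, 14, 10, 11, 15]

create(d): bitmap=F............... | d=[0]
create(b): bitmap=FF.............. | b=[1] d=[0]
create(c): bitmap=FFF............. | b=[1] c=[2] d=[0]
unlink(b): bitmap=F.F............. | c=[2] d=[0]
append(d, 2): bitmap=FFFF............ | c=[2] d=[0, 1, 3]
append(c, 1): bitmap=FFFFF........... | c=[2, 4] d=[0, 1, 3]
create(a): bitmap=FFFFFF.......... | a=[5] c=[2, 4] d=[0, 1, 3]
append(c, 3): bitmap=FFFFFFFFF....... | a=[5] c=[2, 4, 6, 7, 8] d=[0, 1, 3]
append(d, 3): bitmap=FFFFFFFFFFFF.... | a=[5] c=[2, 4, 6, 7, 8] d=[0, 1, 3, 9, 10, 11]
append(c, 3): bitmap=FFFFFFFFFFFFFFF. | a=[5] c=[2, 4, 6, 7, 8, 12, 13, 14] d=[0, 1, 3, 9, 10, 11]
truncate(d, 4): bitmap=FFFFFFFFFF..FFF. | a=[5] c=[2, 4, 6, 7, 8, 12, 13, 14] d=[0, 1, 3, 9]
append(c, 3): bitmap=FFFFFFFFFFFFFFFF | a=[5] c=[2, 4, 6, 7, 8, 12, 13, 14, 10, 11, 15] d=[0, 1, 3, 9]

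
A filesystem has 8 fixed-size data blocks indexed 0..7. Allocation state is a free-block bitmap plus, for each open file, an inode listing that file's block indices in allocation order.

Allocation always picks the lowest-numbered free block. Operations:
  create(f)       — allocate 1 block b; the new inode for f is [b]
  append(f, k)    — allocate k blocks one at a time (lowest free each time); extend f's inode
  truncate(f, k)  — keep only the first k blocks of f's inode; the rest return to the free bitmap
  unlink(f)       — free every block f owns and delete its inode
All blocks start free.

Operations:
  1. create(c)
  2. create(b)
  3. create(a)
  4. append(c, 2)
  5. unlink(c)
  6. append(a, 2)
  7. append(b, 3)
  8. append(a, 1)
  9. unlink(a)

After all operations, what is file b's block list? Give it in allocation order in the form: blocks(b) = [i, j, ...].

blocks(b) = [1, 4, 5, 6]

after create(c) → c:[0]  free=[F.......]
after create(b) → b:[1], c:[0]  free=[FF......]
after create(a) → a:[2], b:[1], c:[0]  free=[FFF.....]
after append(c, 2) → a:[2], b:[1], c:[0, 3, 4]  free=[FFFFF...]
after unlink(c) → a:[2], b:[1]  free=[.FF.....]
after append(a, 2) → a:[2, 0, 3], b:[1]  free=[FFFF....]
after append(b, 3) → a:[2, 0, 3], b:[1, 4, 5, 6]  free=[FFFFFFF.]
after append(a, 1) → a:[2, 0, 3, 7], b:[1, 4, 5, 6]  free=[FFFFFFFF]
after unlink(a) → b:[1, 4, 5, 6]  free=[.F..FFF.]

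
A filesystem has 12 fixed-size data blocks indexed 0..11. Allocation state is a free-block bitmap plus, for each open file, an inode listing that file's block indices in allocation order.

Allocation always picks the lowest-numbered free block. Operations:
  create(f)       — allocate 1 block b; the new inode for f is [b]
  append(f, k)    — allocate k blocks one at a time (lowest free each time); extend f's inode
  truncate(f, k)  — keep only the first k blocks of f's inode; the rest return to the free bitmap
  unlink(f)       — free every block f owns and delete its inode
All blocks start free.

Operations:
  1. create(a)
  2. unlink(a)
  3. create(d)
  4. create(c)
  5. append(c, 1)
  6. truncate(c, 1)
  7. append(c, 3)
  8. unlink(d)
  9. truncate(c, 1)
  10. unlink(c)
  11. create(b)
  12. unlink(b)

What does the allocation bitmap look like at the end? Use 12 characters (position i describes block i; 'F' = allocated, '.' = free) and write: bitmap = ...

after create(a) → a:[0]  free=[F...........]
after unlink(a) →   free=[............]
after create(d) → d:[0]  free=[F...........]
after create(c) → c:[1], d:[0]  free=[FF..........]
after append(c, 1) → c:[1, 2], d:[0]  free=[FFF.........]
after truncate(c, 1) → c:[1], d:[0]  free=[FF..........]
after append(c, 3) → c:[1, 2, 3, 4], d:[0]  free=[FFFFF.......]
after unlink(d) → c:[1, 2, 3, 4]  free=[.FFFF.......]
after truncate(c, 1) → c:[1]  free=[.F..........]
after unlink(c) →   free=[............]
after create(b) → b:[0]  free=[F...........]
after unlink(b) →   free=[............]

bitmap = ............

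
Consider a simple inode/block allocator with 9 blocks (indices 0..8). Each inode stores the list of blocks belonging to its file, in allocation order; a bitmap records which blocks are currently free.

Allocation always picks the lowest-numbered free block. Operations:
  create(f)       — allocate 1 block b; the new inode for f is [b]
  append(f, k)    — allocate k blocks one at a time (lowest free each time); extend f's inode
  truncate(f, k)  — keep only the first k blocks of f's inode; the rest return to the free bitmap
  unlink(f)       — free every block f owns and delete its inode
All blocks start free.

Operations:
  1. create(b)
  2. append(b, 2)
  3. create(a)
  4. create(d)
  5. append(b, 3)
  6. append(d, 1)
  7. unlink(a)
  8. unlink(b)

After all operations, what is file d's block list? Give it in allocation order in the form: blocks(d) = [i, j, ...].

blocks(d) = [4, 8]

create(b): bitmap=F........ | b=[0]
append(b, 2): bitmap=FFF...... | b=[0, 1, 2]
create(a): bitmap=FFFF..... | a=[3] b=[0, 1, 2]
create(d): bitmap=FFFFF.... | a=[3] b=[0, 1, 2] d=[4]
append(b, 3): bitmap=FFFFFFFF. | a=[3] b=[0, 1, 2, 5, 6, 7] d=[4]
append(d, 1): bitmap=FFFFFFFFF | a=[3] b=[0, 1, 2, 5, 6, 7] d=[4, 8]
unlink(a): bitmap=FFF.FFFFF | b=[0, 1, 2, 5, 6, 7] d=[4, 8]
unlink(b): bitmap=....F...F | d=[4, 8]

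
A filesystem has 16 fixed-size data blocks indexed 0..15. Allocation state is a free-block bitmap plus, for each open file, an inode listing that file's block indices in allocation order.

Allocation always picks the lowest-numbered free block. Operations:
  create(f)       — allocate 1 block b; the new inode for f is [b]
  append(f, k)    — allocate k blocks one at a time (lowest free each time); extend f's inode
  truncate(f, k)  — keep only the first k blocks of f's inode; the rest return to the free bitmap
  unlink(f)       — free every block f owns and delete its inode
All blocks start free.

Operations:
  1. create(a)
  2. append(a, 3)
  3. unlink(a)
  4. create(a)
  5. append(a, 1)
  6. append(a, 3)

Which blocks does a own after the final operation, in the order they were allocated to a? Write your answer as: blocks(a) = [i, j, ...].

create(a): bitmap=F............... | a=[0]
append(a, 3): bitmap=FFFF............ | a=[0, 1, 2, 3]
unlink(a): bitmap=................ | 
create(a): bitmap=F............... | a=[0]
append(a, 1): bitmap=FF.............. | a=[0, 1]
append(a, 3): bitmap=FFFFF........... | a=[0, 1, 2, 3, 4]

blocks(a) = [0, 1, 2, 3, 4]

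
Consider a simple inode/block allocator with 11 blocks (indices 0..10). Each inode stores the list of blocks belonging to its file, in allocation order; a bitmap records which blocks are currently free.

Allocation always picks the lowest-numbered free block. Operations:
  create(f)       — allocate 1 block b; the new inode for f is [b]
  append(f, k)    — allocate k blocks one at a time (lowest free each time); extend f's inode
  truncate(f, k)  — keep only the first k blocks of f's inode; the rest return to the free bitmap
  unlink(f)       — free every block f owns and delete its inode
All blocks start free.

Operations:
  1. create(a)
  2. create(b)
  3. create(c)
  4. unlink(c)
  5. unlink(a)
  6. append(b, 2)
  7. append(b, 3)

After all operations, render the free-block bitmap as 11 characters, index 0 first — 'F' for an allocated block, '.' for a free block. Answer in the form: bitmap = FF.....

bitmap = FFFFFF.....

[1] create(a) — a=0 (map F..........)
[2] create(b) — a=0 b=1 (map FF.........)
[3] create(c) — a=0 b=1 c=2 (map FFF........)
[4] unlink(c) — a=0 b=1 (map FF.........)
[5] unlink(a) — b=1 (map .F.........)
[6] append(b, 2) — b=1,0,2 (map FFF........)
[7] append(b, 3) — b=1,0,2,3,4,5 (map FFFFFF.....)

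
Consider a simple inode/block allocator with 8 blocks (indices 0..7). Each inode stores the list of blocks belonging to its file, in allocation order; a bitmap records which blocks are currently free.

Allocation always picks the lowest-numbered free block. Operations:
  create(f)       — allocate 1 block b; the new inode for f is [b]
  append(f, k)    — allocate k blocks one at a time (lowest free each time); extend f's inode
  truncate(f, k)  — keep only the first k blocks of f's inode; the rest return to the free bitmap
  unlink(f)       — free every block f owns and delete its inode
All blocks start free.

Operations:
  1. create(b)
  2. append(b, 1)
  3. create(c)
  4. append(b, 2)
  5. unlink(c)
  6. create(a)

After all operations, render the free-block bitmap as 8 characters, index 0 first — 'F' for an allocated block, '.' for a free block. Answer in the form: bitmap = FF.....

bitmap = FFFFF...

  1. create(b)  ⇒  F.......  {b→[0]}
  2. append(b, 1)  ⇒  FF......  {b→[0, 1]}
  3. create(c)  ⇒  FFF.....  {b→[0, 1]; c→[2]}
  4. append(b, 2)  ⇒  FFFFF...  {b→[0, 1, 3, 4]; c→[2]}
  5. unlink(c)  ⇒  FF.FF...  {b→[0, 1, 3, 4]}
  6. create(a)  ⇒  FFFFF...  {a→[2]; b→[0, 1, 3, 4]}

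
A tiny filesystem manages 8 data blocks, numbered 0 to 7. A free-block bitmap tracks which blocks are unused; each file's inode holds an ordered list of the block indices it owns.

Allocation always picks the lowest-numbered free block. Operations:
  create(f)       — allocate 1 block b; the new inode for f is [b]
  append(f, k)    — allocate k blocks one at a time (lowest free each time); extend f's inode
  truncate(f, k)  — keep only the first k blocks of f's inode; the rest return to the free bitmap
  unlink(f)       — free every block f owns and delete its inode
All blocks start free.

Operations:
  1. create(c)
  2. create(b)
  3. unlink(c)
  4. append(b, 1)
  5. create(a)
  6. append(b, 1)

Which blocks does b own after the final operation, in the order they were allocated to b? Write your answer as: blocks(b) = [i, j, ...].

blocks(b) = [1, 0, 3]

after create(c) → c:[0]  free=[F.......]
after create(b) → b:[1], c:[0]  free=[FF......]
after unlink(c) → b:[1]  free=[.F......]
after append(b, 1) → b:[1, 0]  free=[FF......]
after create(a) → a:[2], b:[1, 0]  free=[FFF.....]
after append(b, 1) → a:[2], b:[1, 0, 3]  free=[FFFF....]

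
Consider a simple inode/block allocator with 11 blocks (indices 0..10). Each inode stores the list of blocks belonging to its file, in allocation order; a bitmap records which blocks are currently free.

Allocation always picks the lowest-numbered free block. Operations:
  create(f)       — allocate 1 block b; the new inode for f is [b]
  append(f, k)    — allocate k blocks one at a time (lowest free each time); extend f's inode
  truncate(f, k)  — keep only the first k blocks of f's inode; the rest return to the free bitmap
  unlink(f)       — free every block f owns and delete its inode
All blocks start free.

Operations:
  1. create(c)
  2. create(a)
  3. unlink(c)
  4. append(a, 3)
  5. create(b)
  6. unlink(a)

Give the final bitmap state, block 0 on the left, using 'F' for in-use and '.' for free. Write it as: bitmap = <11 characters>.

bitmap = ....F......

create(c): bitmap=F.......... | c=[0]
create(a): bitmap=FF......... | a=[1] c=[0]
unlink(c): bitmap=.F......... | a=[1]
append(a, 3): bitmap=FFFF....... | a=[1, 0, 2, 3]
create(b): bitmap=FFFFF...... | a=[1, 0, 2, 3] b=[4]
unlink(a): bitmap=....F...... | b=[4]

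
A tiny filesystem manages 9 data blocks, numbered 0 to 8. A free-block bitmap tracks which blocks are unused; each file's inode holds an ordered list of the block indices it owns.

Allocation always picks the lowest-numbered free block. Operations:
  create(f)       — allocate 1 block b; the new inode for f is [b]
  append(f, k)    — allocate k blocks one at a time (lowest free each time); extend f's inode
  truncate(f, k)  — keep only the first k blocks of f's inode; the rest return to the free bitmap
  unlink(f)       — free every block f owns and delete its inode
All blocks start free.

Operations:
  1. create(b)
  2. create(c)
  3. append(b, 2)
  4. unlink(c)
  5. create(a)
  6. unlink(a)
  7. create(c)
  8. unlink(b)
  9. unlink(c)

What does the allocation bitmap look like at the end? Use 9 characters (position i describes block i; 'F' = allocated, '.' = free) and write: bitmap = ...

create(b): bitmap=F........ | b=[0]
create(c): bitmap=FF....... | b=[0] c=[1]
append(b, 2): bitmap=FFFF..... | b=[0, 2, 3] c=[1]
unlink(c): bitmap=F.FF..... | b=[0, 2, 3]
create(a): bitmap=FFFF..... | a=[1] b=[0, 2, 3]
unlink(a): bitmap=F.FF..... | b=[0, 2, 3]
create(c): bitmap=FFFF..... | b=[0, 2, 3] c=[1]
unlink(b): bitmap=.F....... | c=[1]
unlink(c): bitmap=......... | 

bitmap = .........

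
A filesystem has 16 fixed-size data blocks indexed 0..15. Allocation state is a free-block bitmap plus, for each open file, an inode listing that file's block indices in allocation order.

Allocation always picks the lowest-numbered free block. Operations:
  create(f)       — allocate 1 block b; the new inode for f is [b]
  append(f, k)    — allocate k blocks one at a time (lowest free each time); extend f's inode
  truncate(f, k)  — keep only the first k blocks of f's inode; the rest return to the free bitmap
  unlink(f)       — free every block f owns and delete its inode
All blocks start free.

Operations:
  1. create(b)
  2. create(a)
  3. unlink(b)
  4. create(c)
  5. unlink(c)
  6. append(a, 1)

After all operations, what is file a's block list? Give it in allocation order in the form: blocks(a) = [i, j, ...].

[1] create(b) — b=0 (map F...............)
[2] create(a) — a=1 b=0 (map FF..............)
[3] unlink(b) — a=1 (map .F..............)
[4] create(c) — a=1 c=0 (map FF..............)
[5] unlink(c) — a=1 (map .F..............)
[6] append(a, 1) — a=1,0 (map FF..............)

blocks(a) = [1, 0]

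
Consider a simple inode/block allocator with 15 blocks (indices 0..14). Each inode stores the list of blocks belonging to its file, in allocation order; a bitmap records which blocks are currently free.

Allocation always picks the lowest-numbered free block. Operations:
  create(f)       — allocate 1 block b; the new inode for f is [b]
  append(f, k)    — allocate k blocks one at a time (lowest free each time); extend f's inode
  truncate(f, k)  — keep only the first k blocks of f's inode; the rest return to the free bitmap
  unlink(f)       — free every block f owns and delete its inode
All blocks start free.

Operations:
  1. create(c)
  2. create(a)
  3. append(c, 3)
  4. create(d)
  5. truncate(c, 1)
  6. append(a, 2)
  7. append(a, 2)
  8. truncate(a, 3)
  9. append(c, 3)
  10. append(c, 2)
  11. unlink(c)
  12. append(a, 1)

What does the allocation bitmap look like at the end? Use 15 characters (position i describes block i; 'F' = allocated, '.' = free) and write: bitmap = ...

[1] create(c) — c=0 (map F..............)
[2] create(a) — a=1 c=0 (map FF.............)
[3] append(c, 3) — a=1 c=0,2,3,4 (map FFFFF..........)
[4] create(d) — a=1 c=0,2,3,4 d=5 (map FFFFFF.........)
[5] truncate(c, 1) — a=1 c=0 d=5 (map FF...F.........)
[6] append(a, 2) — a=1,2,3 c=0 d=5 (map FFFF.F.........)
[7] append(a, 2) — a=1,2,3,4,6 c=0 d=5 (map FFFFFFF........)
[8] truncate(a, 3) — a=1,2,3 c=0 d=5 (map FFFF.F.........)
[9] append(c, 3) — a=1,2,3 c=0,4,6,7 d=5 (map FFFFFFFF.......)
[10] append(c, 2) — a=1,2,3 c=0,4,6,7,8,9 d=5 (map FFFFFFFFFF.....)
[11] unlink(c) — a=1,2,3 d=5 (map .FFF.F.........)
[12] append(a, 1) — a=1,2,3,0 d=5 (map FFFF.F.........)

bitmap = FFFF.F.........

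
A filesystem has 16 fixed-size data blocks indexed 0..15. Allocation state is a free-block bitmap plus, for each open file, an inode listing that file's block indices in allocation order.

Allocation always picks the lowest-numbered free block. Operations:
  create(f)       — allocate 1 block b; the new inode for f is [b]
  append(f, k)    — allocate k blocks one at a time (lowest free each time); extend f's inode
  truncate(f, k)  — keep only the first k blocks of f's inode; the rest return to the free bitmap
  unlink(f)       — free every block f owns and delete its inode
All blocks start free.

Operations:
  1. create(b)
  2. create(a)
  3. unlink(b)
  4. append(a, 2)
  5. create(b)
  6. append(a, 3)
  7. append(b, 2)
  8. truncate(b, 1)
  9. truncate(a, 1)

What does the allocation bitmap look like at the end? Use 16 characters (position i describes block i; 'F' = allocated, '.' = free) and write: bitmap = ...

[1] create(b) — b=0 (map F...............)
[2] create(a) — a=1 b=0 (map FF..............)
[3] unlink(b) — a=1 (map .F..............)
[4] append(a, 2) — a=1,0,2 (map FFF.............)
[5] create(b) — a=1,0,2 b=3 (map FFFF............)
[6] append(a, 3) — a=1,0,2,4,5,6 b=3 (map FFFFFFF.........)
[7] append(b, 2) — a=1,0,2,4,5,6 b=3,7,8 (map FFFFFFFFF.......)
[8] truncate(b, 1) — a=1,0,2,4,5,6 b=3 (map FFFFFFF.........)
[9] truncate(a, 1) — a=1 b=3 (map .F.F............)

bitmap = .F.F............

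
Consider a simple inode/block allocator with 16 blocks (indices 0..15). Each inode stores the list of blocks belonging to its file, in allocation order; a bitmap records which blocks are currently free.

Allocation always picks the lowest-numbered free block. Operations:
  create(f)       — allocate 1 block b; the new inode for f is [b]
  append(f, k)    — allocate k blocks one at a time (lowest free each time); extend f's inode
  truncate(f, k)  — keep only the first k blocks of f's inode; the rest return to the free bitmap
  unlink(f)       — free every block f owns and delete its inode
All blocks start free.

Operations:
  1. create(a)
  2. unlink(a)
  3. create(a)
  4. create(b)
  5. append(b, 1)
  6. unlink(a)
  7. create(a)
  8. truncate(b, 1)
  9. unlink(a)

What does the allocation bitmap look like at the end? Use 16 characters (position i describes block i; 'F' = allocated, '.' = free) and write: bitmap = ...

[1] create(a) — a=0 (map F...............)
[2] unlink(a) —  (map ................)
[3] create(a) — a=0 (map F...............)
[4] create(b) — a=0 b=1 (map FF..............)
[5] append(b, 1) — a=0 b=1,2 (map FFF.............)
[6] unlink(a) — b=1,2 (map .FF.............)
[7] create(a) — a=0 b=1,2 (map FFF.............)
[8] truncate(b, 1) — a=0 b=1 (map FF..............)
[9] unlink(a) — b=1 (map .F..............)

bitmap = .F..............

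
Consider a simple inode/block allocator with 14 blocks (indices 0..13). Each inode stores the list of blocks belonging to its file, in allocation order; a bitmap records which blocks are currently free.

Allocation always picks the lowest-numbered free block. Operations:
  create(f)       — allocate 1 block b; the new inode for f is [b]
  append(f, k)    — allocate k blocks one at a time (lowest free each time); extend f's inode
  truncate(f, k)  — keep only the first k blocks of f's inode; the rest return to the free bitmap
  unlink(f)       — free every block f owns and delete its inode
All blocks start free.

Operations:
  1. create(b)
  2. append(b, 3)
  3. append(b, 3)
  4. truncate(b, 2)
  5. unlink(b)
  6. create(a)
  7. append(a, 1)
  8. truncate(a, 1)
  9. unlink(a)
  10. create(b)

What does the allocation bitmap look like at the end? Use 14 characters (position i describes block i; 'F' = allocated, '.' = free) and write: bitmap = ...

create(b): bitmap=F............. | b=[0]
append(b, 3): bitmap=FFFF.......... | b=[0, 1, 2, 3]
append(b, 3): bitmap=FFFFFFF....... | b=[0, 1, 2, 3, 4, 5, 6]
truncate(b, 2): bitmap=FF............ | b=[0, 1]
unlink(b): bitmap=.............. | 
create(a): bitmap=F............. | a=[0]
append(a, 1): bitmap=FF............ | a=[0, 1]
truncate(a, 1): bitmap=F............. | a=[0]
unlink(a): bitmap=.............. | 
create(b): bitmap=F............. | b=[0]

bitmap = F.............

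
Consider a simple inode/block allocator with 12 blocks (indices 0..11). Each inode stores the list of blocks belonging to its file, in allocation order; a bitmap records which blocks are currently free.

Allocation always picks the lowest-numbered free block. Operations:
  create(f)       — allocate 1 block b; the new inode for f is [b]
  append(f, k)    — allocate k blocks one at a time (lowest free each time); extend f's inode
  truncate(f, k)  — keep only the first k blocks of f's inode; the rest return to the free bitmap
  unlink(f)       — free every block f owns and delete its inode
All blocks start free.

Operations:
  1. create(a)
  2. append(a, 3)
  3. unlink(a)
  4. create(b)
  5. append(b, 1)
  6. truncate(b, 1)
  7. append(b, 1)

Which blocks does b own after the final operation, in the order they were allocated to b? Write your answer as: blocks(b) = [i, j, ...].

[1] create(a) — a=0 (map F...........)
[2] append(a, 3) — a=0,1,2,3 (map FFFF........)
[3] unlink(a) —  (map ............)
[4] create(b) — b=0 (map F...........)
[5] append(b, 1) — b=0,1 (map FF..........)
[6] truncate(b, 1) — b=0 (map F...........)
[7] append(b, 1) — b=0,1 (map FF..........)

blocks(b) = [0, 1]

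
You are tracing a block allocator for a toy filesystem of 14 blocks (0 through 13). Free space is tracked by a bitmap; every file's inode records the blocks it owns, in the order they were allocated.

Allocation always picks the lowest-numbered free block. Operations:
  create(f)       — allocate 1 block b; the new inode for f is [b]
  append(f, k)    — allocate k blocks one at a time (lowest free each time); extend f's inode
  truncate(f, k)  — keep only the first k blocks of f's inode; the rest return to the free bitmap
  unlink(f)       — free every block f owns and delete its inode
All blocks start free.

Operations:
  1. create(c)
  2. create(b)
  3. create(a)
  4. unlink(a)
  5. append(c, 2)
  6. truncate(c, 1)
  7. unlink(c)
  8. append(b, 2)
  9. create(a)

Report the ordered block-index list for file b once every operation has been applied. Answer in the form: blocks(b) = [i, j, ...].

blocks(b) = [1, 0, 2]

  1. create(c)  ⇒  F.............  {c→[0]}
  2. create(b)  ⇒  FF............  {b→[1]; c→[0]}
  3. create(a)  ⇒  FFF...........  {a→[2]; b→[1]; c→[0]}
  4. unlink(a)  ⇒  FF............  {b→[1]; c→[0]}
  5. append(c, 2)  ⇒  FFFF..........  {b→[1]; c→[0, 2, 3]}
  6. truncate(c, 1)  ⇒  FF............  {b→[1]; c→[0]}
  7. unlink(c)  ⇒  .F............  {b→[1]}
  8. append(b, 2)  ⇒  FFF...........  {b→[1, 0, 2]}
  9. create(a)  ⇒  FFFF..........  {a→[3]; b→[1, 0, 2]}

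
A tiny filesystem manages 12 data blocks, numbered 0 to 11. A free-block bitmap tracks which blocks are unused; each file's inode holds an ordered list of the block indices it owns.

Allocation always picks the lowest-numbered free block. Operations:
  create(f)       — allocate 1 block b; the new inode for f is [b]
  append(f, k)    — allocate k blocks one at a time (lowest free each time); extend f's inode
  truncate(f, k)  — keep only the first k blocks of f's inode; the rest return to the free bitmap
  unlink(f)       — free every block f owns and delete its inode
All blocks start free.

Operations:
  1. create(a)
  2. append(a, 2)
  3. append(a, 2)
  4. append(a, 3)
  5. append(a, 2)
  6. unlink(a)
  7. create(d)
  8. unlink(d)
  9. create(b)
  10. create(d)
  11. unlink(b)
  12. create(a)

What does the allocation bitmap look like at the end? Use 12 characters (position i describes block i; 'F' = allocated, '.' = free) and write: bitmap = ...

create(a): bitmap=F........... | a=[0]
append(a, 2): bitmap=FFF......... | a=[0, 1, 2]
append(a, 2): bitmap=FFFFF....... | a=[0, 1, 2, 3, 4]
append(a, 3): bitmap=FFFFFFFF.... | a=[0, 1, 2, 3, 4, 5, 6, 7]
append(a, 2): bitmap=FFFFFFFFFF.. | a=[0, 1, 2, 3, 4, 5, 6, 7, 8, 9]
unlink(a): bitmap=............ | 
create(d): bitmap=F........... | d=[0]
unlink(d): bitmap=............ | 
create(b): bitmap=F........... | b=[0]
create(d): bitmap=FF.......... | b=[0] d=[1]
unlink(b): bitmap=.F.......... | d=[1]
create(a): bitmap=FF.......... | a=[0] d=[1]

bitmap = FF..........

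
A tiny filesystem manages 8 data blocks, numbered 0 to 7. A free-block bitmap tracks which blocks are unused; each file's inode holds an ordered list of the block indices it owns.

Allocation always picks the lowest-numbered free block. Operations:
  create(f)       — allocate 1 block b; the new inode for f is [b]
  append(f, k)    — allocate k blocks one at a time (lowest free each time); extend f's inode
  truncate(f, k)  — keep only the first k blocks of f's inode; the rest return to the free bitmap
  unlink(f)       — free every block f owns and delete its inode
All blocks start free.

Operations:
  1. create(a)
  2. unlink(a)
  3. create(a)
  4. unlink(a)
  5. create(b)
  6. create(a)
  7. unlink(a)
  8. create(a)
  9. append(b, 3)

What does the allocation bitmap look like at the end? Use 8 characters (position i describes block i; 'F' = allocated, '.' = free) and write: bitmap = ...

create(a): bitmap=F....... | a=[0]
unlink(a): bitmap=........ | 
create(a): bitmap=F....... | a=[0]
unlink(a): bitmap=........ | 
create(b): bitmap=F....... | b=[0]
create(a): bitmap=FF...... | a=[1] b=[0]
unlink(a): bitmap=F....... | b=[0]
create(a): bitmap=FF...... | a=[1] b=[0]
append(b, 3): bitmap=FFFFF... | a=[1] b=[0, 2, 3, 4]

bitmap = FFFFF...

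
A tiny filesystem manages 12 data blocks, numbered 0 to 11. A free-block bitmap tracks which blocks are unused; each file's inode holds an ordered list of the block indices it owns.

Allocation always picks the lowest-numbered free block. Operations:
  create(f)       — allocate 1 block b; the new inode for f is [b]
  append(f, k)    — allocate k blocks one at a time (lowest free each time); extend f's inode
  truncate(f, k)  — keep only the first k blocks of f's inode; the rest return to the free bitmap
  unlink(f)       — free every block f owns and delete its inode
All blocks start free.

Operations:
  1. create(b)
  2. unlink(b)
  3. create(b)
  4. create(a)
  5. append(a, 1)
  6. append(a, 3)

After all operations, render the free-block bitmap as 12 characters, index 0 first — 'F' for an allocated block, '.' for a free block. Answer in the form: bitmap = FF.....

bitmap = FFFFFF......

  1. create(b)  ⇒  F...........  {b→[0]}
  2. unlink(b)  ⇒  ............  {}
  3. create(b)  ⇒  F...........  {b→[0]}
  4. create(a)  ⇒  FF..........  {a→[1]; b→[0]}
  5. append(a, 1)  ⇒  FFF.........  {a→[1, 2]; b→[0]}
  6. append(a, 3)  ⇒  FFFFFF......  {a→[1, 2, 3, 4, 5]; b→[0]}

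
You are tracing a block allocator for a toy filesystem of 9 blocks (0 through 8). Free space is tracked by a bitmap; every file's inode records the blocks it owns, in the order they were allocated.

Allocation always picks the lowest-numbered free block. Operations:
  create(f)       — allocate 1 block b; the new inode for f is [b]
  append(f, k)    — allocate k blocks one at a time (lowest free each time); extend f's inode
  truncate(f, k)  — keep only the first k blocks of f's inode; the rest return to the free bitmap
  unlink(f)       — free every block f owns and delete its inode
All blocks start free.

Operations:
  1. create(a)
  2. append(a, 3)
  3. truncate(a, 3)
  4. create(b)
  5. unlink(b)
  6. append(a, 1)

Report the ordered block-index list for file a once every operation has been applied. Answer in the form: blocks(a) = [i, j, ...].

blocks(a) = [0, 1, 2, 3]

create(a): bitmap=F........ | a=[0]
append(a, 3): bitmap=FFFF..... | a=[0, 1, 2, 3]
truncate(a, 3): bitmap=FFF...... | a=[0, 1, 2]
create(b): bitmap=FFFF..... | a=[0, 1, 2] b=[3]
unlink(b): bitmap=FFF...... | a=[0, 1, 2]
append(a, 1): bitmap=FFFF..... | a=[0, 1, 2, 3]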